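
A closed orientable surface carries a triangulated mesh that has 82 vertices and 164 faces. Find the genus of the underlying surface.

Every face is a triangle, so 2E = 3·164 = 492, giving E = 246.
χ = V − E + F = 82 − 246 + 164 = 0.
For a closed orientable surface χ = 2 − 2g, so g = (2 − (0))/2 = 1.

1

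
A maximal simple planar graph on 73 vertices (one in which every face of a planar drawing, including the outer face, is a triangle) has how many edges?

213

In a plane triangulation 3F = 2E and V − E + F = 2, so E = 3V − 6 = 3·73 − 6 = 213.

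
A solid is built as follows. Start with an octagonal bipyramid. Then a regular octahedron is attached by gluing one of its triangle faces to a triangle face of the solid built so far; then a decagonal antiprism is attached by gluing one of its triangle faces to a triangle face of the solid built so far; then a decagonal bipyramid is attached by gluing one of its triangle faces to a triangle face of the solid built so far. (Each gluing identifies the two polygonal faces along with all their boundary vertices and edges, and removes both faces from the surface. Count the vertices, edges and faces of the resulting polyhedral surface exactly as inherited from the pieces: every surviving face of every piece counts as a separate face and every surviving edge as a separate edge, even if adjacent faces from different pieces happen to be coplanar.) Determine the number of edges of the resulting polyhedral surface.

An octagonal bipyramid: V=10, E=24, F=16.
Attach a regular octahedron (V=6, E=12, F=8) along a 3-gon: merge 3 vertices and 3 edges, delete both glued faces → V=13, E=33, F=22.
Attach a decagonal antiprism (V=20, E=40, F=22) along a 3-gon: merge 3 vertices and 3 edges, delete both glued faces → V=30, E=70, F=42.
Attach a decagonal bipyramid (V=12, E=30, F=20) along a 3-gon: merge 3 vertices and 3 edges, delete both glued faces → V=39, E=97, F=60.
Check: V − E + F = 39 − 97 + 60 = 2.

97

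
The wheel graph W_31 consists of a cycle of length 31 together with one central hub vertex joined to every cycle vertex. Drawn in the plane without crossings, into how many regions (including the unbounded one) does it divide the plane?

W_31 has V = 31 + 1 = 32 vertices and E = 2·31 = 62 edges.
By Euler's formula F = 2 − V + E = 2 − 32 + 62 = 32.

32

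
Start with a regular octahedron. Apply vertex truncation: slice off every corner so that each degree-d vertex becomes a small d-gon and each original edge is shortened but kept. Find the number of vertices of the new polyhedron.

The base solid has V = 6, E = 12, F = 8.
Truncation replaces each original edge-end by a new vertex, so V′ = 2E = 24.
Each original edge survives, and each old vertex of degree d contributes d new edges; summing degrees gives Σd = 2E, so E′ = E + 2E = 3E = 36.
Each original face survives and each original vertex becomes one new face: F′ = F + V = 14.

24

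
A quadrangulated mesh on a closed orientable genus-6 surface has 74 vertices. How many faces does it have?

χ = 2 − 2·6 = -10, and every face is a square so 4F = 2E.
V − E + F = -10 with E = 4F/2 gives 74 − (4/2 − 1)·F = -10, so F = 84 and E = 168.

84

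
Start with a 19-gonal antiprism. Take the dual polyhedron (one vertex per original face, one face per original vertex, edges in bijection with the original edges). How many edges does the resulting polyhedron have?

The base solid has V = 38, E = 76, F = 40.
The dual swaps V and F and preserves E: V′ = F = 40, E′ = E = 76, F′ = V = 38.

76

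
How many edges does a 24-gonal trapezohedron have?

The n-trapezohedron (dual of the n-antiprism) has V = 2·24 + 2 = 50, E = 4·24 = 96, F = 2·24 = 48.

96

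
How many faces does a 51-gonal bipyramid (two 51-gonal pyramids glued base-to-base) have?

102

A bipyramid over an n-gon has 2n triangular faces and n + 2 vertices: V = 51 + 2 = 53, E = 3·51 = 153, F = 2·51 = 102.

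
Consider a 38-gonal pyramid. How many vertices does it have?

39

A pyramid on an n-gon base has one n-gon and n triangles: V = 38 + 1 = 39, E = 2·38 = 76, F = 38 + 1 = 39.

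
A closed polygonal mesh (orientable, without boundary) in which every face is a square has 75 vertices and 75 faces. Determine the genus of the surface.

Every face is a square, so 2E = 4·75 = 300, giving E = 150.
χ = V − E + F = 75 − 150 + 75 = 0.
For a closed orientable surface χ = 2 − 2g, so g = (2 − (0))/2 = 1.

1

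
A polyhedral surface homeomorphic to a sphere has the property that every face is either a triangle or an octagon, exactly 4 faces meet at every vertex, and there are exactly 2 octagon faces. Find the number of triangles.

16

Let x be the number of triangles; then F = 2 + x.
Edge–face incidences: 2E = 8·2 + 3·x = 16 + 3x.
Every vertex has degree 4, so 4V = 2E.
Euler: V − E + F = 2 ⇒ (2E)/4 − E + (2 + x) = 2.
Multiply by 8: 2·(2E) − 4·(2E) + 8·(2 + x) = 16, i.e. 16 + 8x − 2·(16 + 3x) = 16.
Collecting terms: 2x − 16 = 16, so 2x = 32, so x = 16.
Then 2E = 16 + 3·16 = 64, so E = 32, V = 2E/4 = 16, F = 2 + 16 = 18.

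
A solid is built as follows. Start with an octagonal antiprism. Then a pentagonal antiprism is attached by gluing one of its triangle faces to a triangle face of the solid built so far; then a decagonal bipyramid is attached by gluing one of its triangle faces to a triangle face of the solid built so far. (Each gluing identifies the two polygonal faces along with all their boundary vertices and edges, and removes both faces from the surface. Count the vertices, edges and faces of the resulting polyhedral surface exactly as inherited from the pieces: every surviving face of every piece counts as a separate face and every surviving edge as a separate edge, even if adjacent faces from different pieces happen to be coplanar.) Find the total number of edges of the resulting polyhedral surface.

An octagonal antiprism: V=16, E=32, F=18.
Attach a pentagonal antiprism (V=10, E=20, F=12) along a 3-gon: merge 3 vertices and 3 edges, delete both glued faces → V=23, E=49, F=28.
Attach a decagonal bipyramid (V=12, E=30, F=20) along a 3-gon: merge 3 vertices and 3 edges, delete both glued faces → V=32, E=76, F=46.
Check: V − E + F = 32 − 76 + 46 = 2.

76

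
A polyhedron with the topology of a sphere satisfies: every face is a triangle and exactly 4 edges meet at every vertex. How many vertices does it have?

6

Each face has 3 edges and each edge borders two faces, so 2E = 3F.
Each vertex has degree 4, so 4V = 2E and hence V = 3F/4.
Euler: V − E + F = 2 ⇒ (3F/4) − (3F/2) + F = 2.
Multiply by 8: (6 − 12 + 8)F = 16, i.e. 2F = 16.
So F = 8, E = 3·8/2 = 12, V = 3·8/4 = 6.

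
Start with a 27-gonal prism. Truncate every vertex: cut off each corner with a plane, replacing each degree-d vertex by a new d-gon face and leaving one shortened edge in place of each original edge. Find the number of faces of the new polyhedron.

The base solid has V = 54, E = 81, F = 29.
Truncation replaces each original edge-end by a new vertex, so V′ = 2E = 162.
Each original edge survives, and each old vertex of degree d contributes d new edges; summing degrees gives Σd = 2E, so E′ = E + 2E = 3E = 243.
Each original face survives and each original vertex becomes one new face: F′ = F + V = 83.

83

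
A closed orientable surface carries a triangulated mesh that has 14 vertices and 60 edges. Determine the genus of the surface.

4

Every face is a triangle and each edge borders two faces, so 3F = 2·60, giving F = 40.
χ = V − E + F = 14 − 60 + 40 = -6.
For a closed orientable surface χ = 2 − 2g, so g = (2 − (-6))/2 = 4.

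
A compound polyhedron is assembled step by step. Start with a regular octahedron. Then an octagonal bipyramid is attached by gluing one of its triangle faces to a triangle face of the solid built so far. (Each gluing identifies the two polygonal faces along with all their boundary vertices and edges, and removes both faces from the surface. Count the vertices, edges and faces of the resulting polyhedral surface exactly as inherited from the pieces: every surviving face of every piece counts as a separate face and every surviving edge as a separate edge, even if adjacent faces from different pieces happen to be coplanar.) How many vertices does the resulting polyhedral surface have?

13

A regular octahedron: V=6, E=12, F=8.
Attach an octagonal bipyramid (V=10, E=24, F=16) along a 3-gon: merge 3 vertices and 3 edges, delete both glued faces → V=13, E=33, F=22.
Check: V − E + F = 13 − 33 + 22 = 2.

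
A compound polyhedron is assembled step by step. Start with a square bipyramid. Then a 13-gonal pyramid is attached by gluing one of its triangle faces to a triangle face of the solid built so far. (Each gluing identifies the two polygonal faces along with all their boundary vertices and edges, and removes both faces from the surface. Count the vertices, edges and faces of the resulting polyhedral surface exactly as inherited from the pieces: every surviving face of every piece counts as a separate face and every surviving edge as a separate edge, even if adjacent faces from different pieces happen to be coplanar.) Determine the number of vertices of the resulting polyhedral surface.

A square bipyramid: V=6, E=12, F=8.
Attach a 13-gonal pyramid (V=14, E=26, F=14) along a 3-gon: merge 3 vertices and 3 edges, delete both glued faces → V=17, E=35, F=20.
Check: V − E + F = 17 − 35 + 20 = 2.

17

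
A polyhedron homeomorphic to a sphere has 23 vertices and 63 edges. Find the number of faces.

Here V − E + F = 2.
F = 2 − V + E = 2 − 23 + 63 = 42.

42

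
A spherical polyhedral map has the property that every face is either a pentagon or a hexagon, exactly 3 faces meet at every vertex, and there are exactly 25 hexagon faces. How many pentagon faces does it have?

12

Let x be the number of pentagons; then F = 25 + x.
Edge–face incidences: 2E = 6·25 + 5·x = 150 + 5x.
Every vertex has degree 3, so 3V = 2E.
Euler: V − E + F = 2 ⇒ (2E)/3 − E + (25 + x) = 2.
Multiply by 6: 2·(2E) − 3·(2E) + 6·(25 + x) = 12, i.e. 150 + 6x − (150 + 5x) = 12.
Collecting terms: x = 12.
Then 2E = 150 + 5·12 = 210, so E = 105, V = 2E/3 = 70, F = 25 + 12 = 37.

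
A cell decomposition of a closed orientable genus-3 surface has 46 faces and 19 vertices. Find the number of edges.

For a closed orientable surface of genus 3, χ = 2 − 2·3 = -4.
E = V + F − (-4) = 19 + 46 − (-4) = 69.

69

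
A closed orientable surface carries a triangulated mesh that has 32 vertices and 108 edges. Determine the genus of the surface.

Every face is a triangle and each edge borders two faces, so 3F = 2·108, giving F = 72.
χ = V − E + F = 32 − 108 + 72 = -4.
For a closed orientable surface χ = 2 − 2g, so g = (2 − (-4))/2 = 3.

3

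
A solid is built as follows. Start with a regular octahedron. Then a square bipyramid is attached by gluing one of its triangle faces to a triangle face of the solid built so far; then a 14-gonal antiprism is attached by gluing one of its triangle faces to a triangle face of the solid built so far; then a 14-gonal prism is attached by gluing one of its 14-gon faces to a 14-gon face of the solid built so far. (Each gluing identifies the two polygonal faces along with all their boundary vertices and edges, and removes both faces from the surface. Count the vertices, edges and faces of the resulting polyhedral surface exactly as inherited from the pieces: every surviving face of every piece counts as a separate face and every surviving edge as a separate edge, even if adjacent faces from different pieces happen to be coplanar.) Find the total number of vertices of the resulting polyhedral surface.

48

A regular octahedron: V=6, E=12, F=8.
Attach a square bipyramid (V=6, E=12, F=8) along a 3-gon: merge 3 vertices and 3 edges, delete both glued faces → V=9, E=21, F=14.
Attach a 14-gonal antiprism (V=28, E=56, F=30) along a 3-gon: merge 3 vertices and 3 edges, delete both glued faces → V=34, E=74, F=42.
Attach a 14-gonal prism (V=28, E=42, F=16) along a 14-gon: merge 14 vertices and 14 edges, delete both glued faces → V=48, E=102, F=56.
Check: V − E + F = 48 − 102 + 56 = 2.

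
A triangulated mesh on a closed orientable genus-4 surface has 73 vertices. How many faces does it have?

χ = 2 − 2·4 = -6, and every face is a triangle so 3F = 2E.
V − E + F = -6 with E = 3F/2 gives 73 − (3/2 − 1)·F = -6, so F = 158 and E = 237.

158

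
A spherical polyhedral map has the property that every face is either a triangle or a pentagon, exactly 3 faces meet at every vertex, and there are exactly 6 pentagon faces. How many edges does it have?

Let x be the number of triangles; then F = 6 + x.
Edge–face incidences: 2E = 5·6 + 3·x = 30 + 3x.
Every vertex has degree 3, so 3V = 2E.
Euler: V − E + F = 2 ⇒ (2E)/3 − E + (6 + x) = 2.
Multiply by 6: 2·(2E) − 3·(2E) + 6·(6 + x) = 12, i.e. 36 + 6x − (30 + 3x) = 12.
Collecting terms: 3x + 6 = 12, so 3x = 6, so x = 2.
Then 2E = 30 + 3·2 = 36, so E = 18, V = 2E/3 = 12, F = 6 + 2 = 8.

18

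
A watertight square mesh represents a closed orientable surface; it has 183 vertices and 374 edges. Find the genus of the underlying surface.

3

Every face is a square and each edge borders two faces, so 4F = 2·374, giving F = 187.
χ = V − E + F = 183 − 374 + 187 = -4.
For a closed orientable surface χ = 2 − 2g, so g = (2 − (-4))/2 = 3.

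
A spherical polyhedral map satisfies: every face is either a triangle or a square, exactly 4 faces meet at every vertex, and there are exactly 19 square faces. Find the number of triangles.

8

Let x be the number of triangles; then F = 19 + x.
Edge–face incidences: 2E = 4·19 + 3·x = 76 + 3x.
Every vertex has degree 4, so 4V = 2E.
Euler: V − E + F = 2 ⇒ (2E)/4 − E + (19 + x) = 2.
Multiply by 8: 2·(2E) − 4·(2E) + 8·(19 + x) = 16, i.e. 152 + 8x − 2·(76 + 3x) = 16.
Collecting terms: 2x = 16, so x = 8.
Then 2E = 76 + 3·8 = 100, so E = 50, V = 2E/4 = 25, F = 19 + 8 = 27.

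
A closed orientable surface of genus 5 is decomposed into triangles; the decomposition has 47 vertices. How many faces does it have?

χ = 2 − 2·5 = -8, and every face is a triangle so 3F = 2E.
V − E + F = -8 with E = 3F/2 gives 47 − (3/2 − 1)·F = -8, so F = 110 and E = 165.

110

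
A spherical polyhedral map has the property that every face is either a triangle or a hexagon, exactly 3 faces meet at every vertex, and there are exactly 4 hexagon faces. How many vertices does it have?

Let x be the number of triangles; then F = 4 + x.
Edge–face incidences: 2E = 6·4 + 3·x = 24 + 3x.
Every vertex has degree 3, so 3V = 2E.
Euler: V − E + F = 2 ⇒ (2E)/3 − E + (4 + x) = 2.
Multiply by 6: 2·(2E) − 3·(2E) + 6·(4 + x) = 12, i.e. 24 + 6x − (24 + 3x) = 12.
Collecting terms: 3x = 12, so x = 4.
Then 2E = 24 + 3·4 = 36, so E = 18, V = 2E/3 = 12, F = 4 + 4 = 8.

12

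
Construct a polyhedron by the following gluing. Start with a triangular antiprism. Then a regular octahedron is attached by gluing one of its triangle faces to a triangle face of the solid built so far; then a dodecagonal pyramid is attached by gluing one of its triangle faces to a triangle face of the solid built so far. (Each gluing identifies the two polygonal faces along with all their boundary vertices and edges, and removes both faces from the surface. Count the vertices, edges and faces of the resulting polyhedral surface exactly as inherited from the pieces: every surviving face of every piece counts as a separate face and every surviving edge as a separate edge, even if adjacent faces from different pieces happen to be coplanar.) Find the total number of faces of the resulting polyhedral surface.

A triangular antiprism: V=6, E=12, F=8.
Attach a regular octahedron (V=6, E=12, F=8) along a 3-gon: merge 3 vertices and 3 edges, delete both glued faces → V=9, E=21, F=14.
Attach a dodecagonal pyramid (V=13, E=24, F=13) along a 3-gon: merge 3 vertices and 3 edges, delete both glued faces → V=19, E=42, F=25.
Check: V − E + F = 19 − 42 + 25 = 2.

25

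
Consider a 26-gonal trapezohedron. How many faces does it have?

52

The n-trapezohedron (dual of the n-antiprism) has V = 2·26 + 2 = 54, E = 4·26 = 104, F = 2·26 = 52.
Check: V − E + F = 54 − 104 + 52 = 2.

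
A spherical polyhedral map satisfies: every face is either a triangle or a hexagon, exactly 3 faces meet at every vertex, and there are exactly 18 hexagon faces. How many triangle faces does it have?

Let x be the number of triangles; then F = 18 + x.
Edge–face incidences: 2E = 6·18 + 3·x = 108 + 3x.
Every vertex has degree 3, so 3V = 2E.
Euler: V − E + F = 2 ⇒ (2E)/3 − E + (18 + x) = 2.
Multiply by 6: 2·(2E) − 3·(2E) + 6·(18 + x) = 12, i.e. 108 + 6x − (108 + 3x) = 12.
Collecting terms: 3x = 12, so x = 4.
Then 2E = 108 + 3·4 = 120, so E = 60, V = 2E/3 = 40, F = 18 + 4 = 22.

4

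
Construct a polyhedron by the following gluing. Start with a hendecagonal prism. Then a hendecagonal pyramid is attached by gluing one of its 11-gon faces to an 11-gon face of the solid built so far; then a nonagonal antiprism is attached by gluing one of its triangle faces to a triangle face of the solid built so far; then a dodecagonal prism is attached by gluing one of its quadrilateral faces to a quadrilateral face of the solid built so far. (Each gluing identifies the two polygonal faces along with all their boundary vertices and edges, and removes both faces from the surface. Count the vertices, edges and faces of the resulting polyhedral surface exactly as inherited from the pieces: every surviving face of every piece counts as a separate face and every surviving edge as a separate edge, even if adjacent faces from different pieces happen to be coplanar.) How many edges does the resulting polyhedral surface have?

A hendecagonal prism: V=22, E=33, F=13.
Attach a hendecagonal pyramid (V=12, E=22, F=12) along an 11-gon: merge 11 vertices and 11 edges, delete both glued faces → V=23, E=44, F=23.
Attach a nonagonal antiprism (V=18, E=36, F=20) along a 3-gon: merge 3 vertices and 3 edges, delete both glued faces → V=38, E=77, F=41.
Attach a dodecagonal prism (V=24, E=36, F=14) along a 4-gon: merge 4 vertices and 4 edges, delete both glued faces → V=58, E=109, F=53.
Check: V − E + F = 58 − 109 + 53 = 2.

109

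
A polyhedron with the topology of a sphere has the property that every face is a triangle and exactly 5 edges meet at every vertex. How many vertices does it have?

Each face has 3 edges and each edge borders two faces, so 2E = 3F.
Each vertex has degree 5, so 5V = 2E and hence V = 3F/5.
Euler: V − E + F = 2 ⇒ (3F/5) − (3F/2) + F = 2.
Multiply by 10: (6 − 15 + 10)F = 20, i.e. 1F = 20.
So F = 20, E = 3·20/2 = 30, V = 3·20/5 = 12.

12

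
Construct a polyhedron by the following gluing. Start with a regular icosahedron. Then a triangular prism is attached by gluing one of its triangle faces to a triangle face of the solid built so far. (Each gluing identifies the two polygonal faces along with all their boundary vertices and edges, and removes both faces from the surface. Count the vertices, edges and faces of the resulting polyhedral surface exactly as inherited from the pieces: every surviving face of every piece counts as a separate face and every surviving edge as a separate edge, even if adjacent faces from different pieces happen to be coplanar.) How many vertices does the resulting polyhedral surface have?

A regular icosahedron: V=12, E=30, F=20.
Attach a triangular prism (V=6, E=9, F=5) along a 3-gon: merge 3 vertices and 3 edges, delete both glued faces → V=15, E=36, F=23.
Check: V − E + F = 15 − 36 + 23 = 2.

15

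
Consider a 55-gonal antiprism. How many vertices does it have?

An antiprism on an n-gon has two n-gon caps and 2n triangles: V = 2·55 = 110, E = 4·55 = 220, F = 2·55 + 2 = 112.

110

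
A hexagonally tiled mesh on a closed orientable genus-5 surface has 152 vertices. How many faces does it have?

80

χ = 2 − 2·5 = -8, and every face is a hexagon so 6F = 2E.
V − E + F = -8 with E = 6F/2 gives 152 − (6/2 − 1)·F = -8, so F = 80 and E = 240.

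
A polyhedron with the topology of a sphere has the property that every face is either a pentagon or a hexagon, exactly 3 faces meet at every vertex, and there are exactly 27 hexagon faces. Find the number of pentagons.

12

Let x be the number of pentagons; then F = 27 + x.
Edge–face incidences: 2E = 6·27 + 5·x = 162 + 5x.
Every vertex has degree 3, so 3V = 2E.
Euler: V − E + F = 2 ⇒ (2E)/3 − E + (27 + x) = 2.
Multiply by 6: 2·(2E) − 3·(2E) + 6·(27 + x) = 12, i.e. 162 + 6x − (162 + 5x) = 12.
Collecting terms: x = 12.
Then 2E = 162 + 5·12 = 222, so E = 111, V = 2E/3 = 74, F = 27 + 12 = 39.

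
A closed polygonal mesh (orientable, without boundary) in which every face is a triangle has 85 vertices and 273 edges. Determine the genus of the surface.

Every face is a triangle and each edge borders two faces, so 3F = 2·273, giving F = 182.
χ = V − E + F = 85 − 273 + 182 = -6.
For a closed orientable surface χ = 2 − 2g, so g = (2 − (-6))/2 = 4.

4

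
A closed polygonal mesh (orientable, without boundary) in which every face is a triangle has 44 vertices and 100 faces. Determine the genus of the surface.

Every face is a triangle, so 2E = 3·100 = 300, giving E = 150.
χ = V − E + F = 44 − 150 + 100 = -6.
For a closed orientable surface χ = 2 − 2g, so g = (2 − (-6))/2 = 4.

4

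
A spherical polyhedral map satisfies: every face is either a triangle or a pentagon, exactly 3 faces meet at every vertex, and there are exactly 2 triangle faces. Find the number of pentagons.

6

Let x be the number of pentagons; then F = 2 + x.
Edge–face incidences: 2E = 3·2 + 5·x = 6 + 5x.
Every vertex has degree 3, so 3V = 2E.
Euler: V − E + F = 2 ⇒ (2E)/3 − E + (2 + x) = 2.
Multiply by 6: 2·(2E) − 3·(2E) + 6·(2 + x) = 12, i.e. 12 + 6x − (6 + 5x) = 12.
Collecting terms: x + 6 = 12, so x = 6.
Then 2E = 6 + 5·6 = 36, so E = 18, V = 2E/3 = 12, F = 2 + 6 = 8.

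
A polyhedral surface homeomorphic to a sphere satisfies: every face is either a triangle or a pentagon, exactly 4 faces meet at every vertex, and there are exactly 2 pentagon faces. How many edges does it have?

Let x be the number of triangles; then F = 2 + x.
Edge–face incidences: 2E = 5·2 + 3·x = 10 + 3x.
Every vertex has degree 4, so 4V = 2E.
Euler: V − E + F = 2 ⇒ (2E)/4 − E + (2 + x) = 2.
Multiply by 8: 2·(2E) − 4·(2E) + 8·(2 + x) = 16, i.e. 16 + 8x − 2·(10 + 3x) = 16.
Collecting terms: 2x − 4 = 16, so 2x = 20, so x = 10.
Then 2E = 10 + 3·10 = 40, so E = 20, V = 2E/4 = 10, F = 2 + 10 = 12.

20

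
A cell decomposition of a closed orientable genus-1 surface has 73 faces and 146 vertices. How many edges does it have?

219

For a closed orientable surface of genus 1, χ = 2 − 2·1 = 0.
E = V + F − (0) = 146 + 73 − (0) = 219.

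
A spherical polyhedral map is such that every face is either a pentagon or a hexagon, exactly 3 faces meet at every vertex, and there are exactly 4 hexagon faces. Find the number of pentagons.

12

Let x be the number of pentagons; then F = 4 + x.
Edge–face incidences: 2E = 6·4 + 5·x = 24 + 5x.
Every vertex has degree 3, so 3V = 2E.
Euler: V − E + F = 2 ⇒ (2E)/3 − E + (4 + x) = 2.
Multiply by 6: 2·(2E) − 3·(2E) + 6·(4 + x) = 12, i.e. 24 + 6x − (24 + 5x) = 12.
Collecting terms: x = 12.
Then 2E = 24 + 5·12 = 84, so E = 42, V = 2E/3 = 28, F = 4 + 12 = 16.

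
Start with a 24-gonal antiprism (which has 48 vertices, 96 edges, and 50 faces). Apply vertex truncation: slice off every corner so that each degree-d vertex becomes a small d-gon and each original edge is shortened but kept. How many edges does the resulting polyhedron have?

288

Truncation replaces each original edge-end by a new vertex, so V′ = 2E = 192.
Each original edge survives, and each old vertex of degree d contributes d new edges; summing degrees gives Σd = 2E, so E′ = E + 2E = 3E = 288.
Each original face survives and each original vertex becomes one new face: F′ = F + V = 98.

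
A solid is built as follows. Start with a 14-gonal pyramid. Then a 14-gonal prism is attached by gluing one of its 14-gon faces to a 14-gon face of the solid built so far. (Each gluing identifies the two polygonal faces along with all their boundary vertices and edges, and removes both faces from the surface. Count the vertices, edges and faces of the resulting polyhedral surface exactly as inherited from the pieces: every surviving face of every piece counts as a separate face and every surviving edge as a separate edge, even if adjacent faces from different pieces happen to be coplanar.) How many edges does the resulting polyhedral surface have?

A 14-gonal pyramid: V=15, E=28, F=15.
Attach a 14-gonal prism (V=28, E=42, F=16) along a 14-gon: merge 14 vertices and 14 edges, delete both glued faces → V=29, E=56, F=29.
Check: V − E + F = 29 − 56 + 29 = 2.

56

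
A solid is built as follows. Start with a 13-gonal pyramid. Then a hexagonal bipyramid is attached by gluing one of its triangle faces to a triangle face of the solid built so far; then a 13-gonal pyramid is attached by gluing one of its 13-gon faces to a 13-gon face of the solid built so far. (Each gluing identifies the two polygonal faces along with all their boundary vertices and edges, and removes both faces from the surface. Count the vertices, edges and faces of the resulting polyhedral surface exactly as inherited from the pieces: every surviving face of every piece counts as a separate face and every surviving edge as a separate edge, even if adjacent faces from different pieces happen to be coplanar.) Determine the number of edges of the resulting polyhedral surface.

A 13-gonal pyramid: V=14, E=26, F=14.
Attach a hexagonal bipyramid (V=8, E=18, F=12) along a 3-gon: merge 3 vertices and 3 edges, delete both glued faces → V=19, E=41, F=24.
Attach a 13-gonal pyramid (V=14, E=26, F=14) along a 13-gon: merge 13 vertices and 13 edges, delete both glued faces → V=20, E=54, F=36.
Check: V − E + F = 20 − 54 + 36 = 2.

54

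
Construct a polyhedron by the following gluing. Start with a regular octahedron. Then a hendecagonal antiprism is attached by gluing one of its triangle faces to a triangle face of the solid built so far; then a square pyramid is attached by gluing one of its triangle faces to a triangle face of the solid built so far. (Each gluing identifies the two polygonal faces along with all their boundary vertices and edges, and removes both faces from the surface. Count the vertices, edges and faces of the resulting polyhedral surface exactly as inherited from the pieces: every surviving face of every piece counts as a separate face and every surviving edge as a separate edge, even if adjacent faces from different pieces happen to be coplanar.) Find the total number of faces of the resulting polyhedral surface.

33

A regular octahedron: V=6, E=12, F=8.
Attach a hendecagonal antiprism (V=22, E=44, F=24) along a 3-gon: merge 3 vertices and 3 edges, delete both glued faces → V=25, E=53, F=30.
Attach a square pyramid (V=5, E=8, F=5) along a 3-gon: merge 3 vertices and 3 edges, delete both glued faces → V=27, E=58, F=33.
Check: V − E + F = 27 − 58 + 33 = 2.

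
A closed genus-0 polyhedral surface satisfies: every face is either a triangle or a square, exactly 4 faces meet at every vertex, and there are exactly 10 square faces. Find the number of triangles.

8

Let x be the number of triangles; then F = 10 + x.
Edge–face incidences: 2E = 4·10 + 3·x = 40 + 3x.
Every vertex has degree 4, so 4V = 2E.
Euler: V − E + F = 2 ⇒ (2E)/4 − E + (10 + x) = 2.
Multiply by 8: 2·(2E) − 4·(2E) + 8·(10 + x) = 16, i.e. 80 + 8x − 2·(40 + 3x) = 16.
Collecting terms: 2x = 16, so x = 8.
Then 2E = 40 + 3·8 = 64, so E = 32, V = 2E/4 = 16, F = 10 + 8 = 18.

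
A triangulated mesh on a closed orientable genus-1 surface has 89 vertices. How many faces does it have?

χ = 2 − 2·1 = 0, and every face is a triangle so 3F = 2E.
V − E + F = 0 with E = 3F/2 gives 89 − (3/2 − 1)·F = 0, so F = 178 and E = 267.

178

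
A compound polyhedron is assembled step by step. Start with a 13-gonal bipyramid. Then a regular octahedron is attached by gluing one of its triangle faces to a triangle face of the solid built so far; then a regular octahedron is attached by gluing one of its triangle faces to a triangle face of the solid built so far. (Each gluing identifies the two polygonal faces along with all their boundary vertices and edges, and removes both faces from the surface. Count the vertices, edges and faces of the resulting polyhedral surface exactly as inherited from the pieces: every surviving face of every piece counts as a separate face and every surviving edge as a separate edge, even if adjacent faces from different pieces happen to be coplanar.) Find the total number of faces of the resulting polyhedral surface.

A 13-gonal bipyramid: V=15, E=39, F=26.
Attach a regular octahedron (V=6, E=12, F=8) along a 3-gon: merge 3 vertices and 3 edges, delete both glued faces → V=18, E=48, F=32.
Attach a regular octahedron (V=6, E=12, F=8) along a 3-gon: merge 3 vertices and 3 edges, delete both glued faces → V=21, E=57, F=38.
Check: V − E + F = 21 − 57 + 38 = 2.

38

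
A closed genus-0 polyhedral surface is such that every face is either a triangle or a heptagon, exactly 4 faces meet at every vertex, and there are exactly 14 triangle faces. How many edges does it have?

28

Let x be the number of heptagons; then F = 14 + x.
Edge–face incidences: 2E = 3·14 + 7·x = 42 + 7x.
Every vertex has degree 4, so 4V = 2E.
Euler: V − E + F = 2 ⇒ (2E)/4 − E + (14 + x) = 2.
Multiply by 8: 2·(2E) − 4·(2E) + 8·(14 + x) = 16, i.e. 112 + 8x − 2·(42 + 7x) = 16.
Collecting terms: −6x + 28 = 16, so −6x = −12, so x = 2.
Then 2E = 42 + 7·2 = 56, so E = 28, V = 2E/4 = 14, F = 14 + 2 = 16.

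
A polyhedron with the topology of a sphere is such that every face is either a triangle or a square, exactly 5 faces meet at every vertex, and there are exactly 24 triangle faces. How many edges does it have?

Let x be the number of squares; then F = 24 + x.
Edge–face incidences: 2E = 3·24 + 4·x = 72 + 4x.
Every vertex has degree 5, so 5V = 2E.
Euler: V − E + F = 2 ⇒ (2E)/5 − E + (24 + x) = 2.
Multiply by 10: 2·(2E) − 5·(2E) + 10·(24 + x) = 20, i.e. 240 + 10x − 3·(72 + 4x) = 20.
Collecting terms: −2x + 24 = 20, so −2x = −4, so x = 2.
Then 2E = 72 + 4·2 = 80, so E = 40, V = 2E/5 = 16, F = 24 + 2 = 26.

40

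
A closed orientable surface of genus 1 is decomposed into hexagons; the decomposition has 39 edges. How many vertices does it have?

26

χ = 2 − 2·1 = 0, and every face is a hexagon so 6F = 2E.
F = 2E/6 = 13. Then V = 0 + E − F = 0 + 39 − 13 = 26.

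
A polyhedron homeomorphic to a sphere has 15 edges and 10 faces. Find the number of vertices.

7

Here V − E + F = 2.
V = 2 + E − F = 2 + 15 − 10 = 7.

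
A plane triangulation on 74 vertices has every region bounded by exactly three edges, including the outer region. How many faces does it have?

144

In a plane triangulation 3F = 2E and V − E + F = 2, so F = 2V − 4 = 2·74 − 4 = 144.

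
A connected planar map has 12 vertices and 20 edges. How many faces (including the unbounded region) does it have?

Euler's formula for a connected plane graph: V − E + F = 2, so F = 2 − 12 + 20 = 10.

10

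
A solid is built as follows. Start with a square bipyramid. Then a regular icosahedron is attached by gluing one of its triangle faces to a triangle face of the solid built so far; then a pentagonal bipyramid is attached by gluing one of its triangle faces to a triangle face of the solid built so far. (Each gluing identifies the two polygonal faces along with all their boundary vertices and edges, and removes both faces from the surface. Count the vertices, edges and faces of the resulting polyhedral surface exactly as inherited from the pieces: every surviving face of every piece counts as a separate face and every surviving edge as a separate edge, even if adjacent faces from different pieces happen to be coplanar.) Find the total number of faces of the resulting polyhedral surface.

A square bipyramid: V=6, E=12, F=8.
Attach a regular icosahedron (V=12, E=30, F=20) along a 3-gon: merge 3 vertices and 3 edges, delete both glued faces → V=15, E=39, F=26.
Attach a pentagonal bipyramid (V=7, E=15, F=10) along a 3-gon: merge 3 vertices and 3 edges, delete both glued faces → V=19, E=51, F=34.
Check: V − E + F = 19 − 51 + 34 = 2.

34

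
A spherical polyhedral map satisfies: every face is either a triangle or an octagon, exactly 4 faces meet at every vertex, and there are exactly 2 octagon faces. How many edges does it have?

Let x be the number of triangles; then F = 2 + x.
Edge–face incidences: 2E = 8·2 + 3·x = 16 + 3x.
Every vertex has degree 4, so 4V = 2E.
Euler: V − E + F = 2 ⇒ (2E)/4 − E + (2 + x) = 2.
Multiply by 8: 2·(2E) − 4·(2E) + 8·(2 + x) = 16, i.e. 16 + 8x − 2·(16 + 3x) = 16.
Collecting terms: 2x − 16 = 16, so 2x = 32, so x = 16.
Then 2E = 16 + 3·16 = 64, so E = 32, V = 2E/4 = 16, F = 2 + 16 = 18.

32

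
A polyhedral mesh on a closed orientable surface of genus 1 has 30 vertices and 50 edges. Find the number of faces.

20

For a closed orientable surface of genus 1, χ = 2 − 2·1 = 0.
F = 0 − V + E = 0 − 30 + 50 = 20.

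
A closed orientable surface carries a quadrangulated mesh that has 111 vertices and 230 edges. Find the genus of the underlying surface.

Every face is a square and each edge borders two faces, so 4F = 2·230, giving F = 115.
χ = V − E + F = 111 − 230 + 115 = -4.
For a closed orientable surface χ = 2 − 2g, so g = (2 − (-4))/2 = 3.

3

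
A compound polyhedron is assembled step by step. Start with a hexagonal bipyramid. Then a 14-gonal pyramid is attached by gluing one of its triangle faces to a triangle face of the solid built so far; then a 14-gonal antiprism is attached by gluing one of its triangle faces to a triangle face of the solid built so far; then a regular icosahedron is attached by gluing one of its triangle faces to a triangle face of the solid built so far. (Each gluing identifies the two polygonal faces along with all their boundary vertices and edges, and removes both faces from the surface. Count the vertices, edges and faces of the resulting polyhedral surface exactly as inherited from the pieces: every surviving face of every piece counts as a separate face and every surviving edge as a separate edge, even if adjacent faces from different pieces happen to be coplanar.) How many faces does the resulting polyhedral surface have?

71

A hexagonal bipyramid: V=8, E=18, F=12.
Attach a 14-gonal pyramid (V=15, E=28, F=15) along a 3-gon: merge 3 vertices and 3 edges, delete both glued faces → V=20, E=43, F=25.
Attach a 14-gonal antiprism (V=28, E=56, F=30) along a 3-gon: merge 3 vertices and 3 edges, delete both glued faces → V=45, E=96, F=53.
Attach a regular icosahedron (V=12, E=30, F=20) along a 3-gon: merge 3 vertices and 3 edges, delete both glued faces → V=54, E=123, F=71.
Check: V − E + F = 54 − 123 + 71 = 2.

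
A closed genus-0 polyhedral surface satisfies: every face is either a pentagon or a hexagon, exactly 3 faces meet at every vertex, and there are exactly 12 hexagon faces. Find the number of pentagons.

Let x be the number of pentagons; then F = 12 + x.
Edge–face incidences: 2E = 6·12 + 5·x = 72 + 5x.
Every vertex has degree 3, so 3V = 2E.
Euler: V − E + F = 2 ⇒ (2E)/3 − E + (12 + x) = 2.
Multiply by 6: 2·(2E) − 3·(2E) + 6·(12 + x) = 12, i.e. 72 + 6x − (72 + 5x) = 12.
Collecting terms: x = 12.
Then 2E = 72 + 5·12 = 132, so E = 66, V = 2E/3 = 44, F = 12 + 12 = 24.

12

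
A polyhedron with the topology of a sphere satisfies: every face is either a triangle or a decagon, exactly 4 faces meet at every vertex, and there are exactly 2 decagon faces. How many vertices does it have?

20

Let x be the number of triangles; then F = 2 + x.
Edge–face incidences: 2E = 10·2 + 3·x = 20 + 3x.
Every vertex has degree 4, so 4V = 2E.
Euler: V − E + F = 2 ⇒ (2E)/4 − E + (2 + x) = 2.
Multiply by 8: 2·(2E) − 4·(2E) + 8·(2 + x) = 16, i.e. 16 + 8x − 2·(20 + 3x) = 16.
Collecting terms: 2x − 24 = 16, so 2x = 40, so x = 20.
Then 2E = 20 + 3·20 = 80, so E = 40, V = 2E/4 = 20, F = 2 + 20 = 22.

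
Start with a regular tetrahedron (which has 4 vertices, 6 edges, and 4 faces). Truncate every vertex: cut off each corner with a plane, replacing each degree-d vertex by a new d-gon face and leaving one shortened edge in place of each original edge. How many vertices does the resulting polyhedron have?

12

Truncation replaces each original edge-end by a new vertex, so V′ = 2E = 12.
Each original edge survives, and each old vertex of degree d contributes d new edges; summing degrees gives Σd = 2E, so E′ = E + 2E = 3E = 18.
Each original face survives and each original vertex becomes one new face: F′ = F + V = 8.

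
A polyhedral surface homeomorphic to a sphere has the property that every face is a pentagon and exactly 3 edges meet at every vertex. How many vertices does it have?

Each face has 5 edges and each edge borders two faces, so 2E = 5F.
Each vertex has degree 3, so 3V = 2E and hence V = 5F/3.
Euler: V − E + F = 2 ⇒ (5F/3) − (5F/2) + F = 2.
Multiply by 6: (10 − 15 + 6)F = 12, i.e. 1F = 12.
So F = 12, E = 5·12/2 = 30, V = 5·12/3 = 20.

20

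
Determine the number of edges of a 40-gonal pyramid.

A pyramid on an n-gon base has one n-gon and n triangles: V = 40 + 1 = 41, E = 2·40 = 80, F = 40 + 1 = 41.

80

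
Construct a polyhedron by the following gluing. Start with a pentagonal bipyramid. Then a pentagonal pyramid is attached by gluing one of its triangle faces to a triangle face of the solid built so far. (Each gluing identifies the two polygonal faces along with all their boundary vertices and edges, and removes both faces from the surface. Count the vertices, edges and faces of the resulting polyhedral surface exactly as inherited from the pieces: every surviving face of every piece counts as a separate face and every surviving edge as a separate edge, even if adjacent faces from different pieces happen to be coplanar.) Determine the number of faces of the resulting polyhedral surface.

14

A pentagonal bipyramid: V=7, E=15, F=10.
Attach a pentagonal pyramid (V=6, E=10, F=6) along a 3-gon: merge 3 vertices and 3 edges, delete both glued faces → V=10, E=22, F=14.
Check: V − E + F = 10 − 22 + 14 = 2.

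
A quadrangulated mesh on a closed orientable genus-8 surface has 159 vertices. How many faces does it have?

173

χ = 2 − 2·8 = -14, and every face is a square so 4F = 2E.
V − E + F = -14 with E = 4F/2 gives 159 − (4/2 − 1)·F = -14, so F = 173 and E = 346.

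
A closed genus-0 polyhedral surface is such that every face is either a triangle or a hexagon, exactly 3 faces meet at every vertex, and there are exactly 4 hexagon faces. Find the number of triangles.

4

Let x be the number of triangles; then F = 4 + x.
Edge–face incidences: 2E = 6·4 + 3·x = 24 + 3x.
Every vertex has degree 3, so 3V = 2E.
Euler: V − E + F = 2 ⇒ (2E)/3 − E + (4 + x) = 2.
Multiply by 6: 2·(2E) − 3·(2E) + 6·(4 + x) = 12, i.e. 24 + 6x − (24 + 3x) = 12.
Collecting terms: 3x = 12, so x = 4.
Then 2E = 24 + 3·4 = 36, so E = 18, V = 2E/3 = 12, F = 4 + 4 = 8.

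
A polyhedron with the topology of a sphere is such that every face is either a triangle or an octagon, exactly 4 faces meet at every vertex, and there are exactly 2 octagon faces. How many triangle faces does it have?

16

Let x be the number of triangles; then F = 2 + x.
Edge–face incidences: 2E = 8·2 + 3·x = 16 + 3x.
Every vertex has degree 4, so 4V = 2E.
Euler: V − E + F = 2 ⇒ (2E)/4 − E + (2 + x) = 2.
Multiply by 8: 2·(2E) − 4·(2E) + 8·(2 + x) = 16, i.e. 16 + 8x − 2·(16 + 3x) = 16.
Collecting terms: 2x − 16 = 16, so 2x = 32, so x = 16.
Then 2E = 16 + 3·16 = 64, so E = 32, V = 2E/4 = 16, F = 2 + 16 = 18.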